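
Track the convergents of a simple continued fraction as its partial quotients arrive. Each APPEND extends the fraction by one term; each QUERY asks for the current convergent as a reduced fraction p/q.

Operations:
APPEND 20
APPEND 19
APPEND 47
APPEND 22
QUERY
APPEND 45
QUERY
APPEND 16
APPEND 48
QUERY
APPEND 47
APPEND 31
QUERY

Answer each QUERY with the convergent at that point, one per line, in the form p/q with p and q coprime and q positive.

394775/19687
17782802/886809
13693923938/682901097
19974573609421/996110266987

APPEND 20: p_0 = 20·1 + 0 = 20, q_0 = 20·0 + 1 = 1 → 20/1
APPEND 19: p_1 = 19·20 + 1 = 381, q_1 = 19·1 + 0 = 19 → 381/19
APPEND 47: p_2 = 47·381 + 20 = 17927, q_2 = 47·19 + 1 = 894 → 17927/894
APPEND 22: p_3 = 22·17927 + 381 = 394775, q_3 = 22·894 + 19 = 19687 → 394775/19687
APPEND 45: p_4 = 45·394775 + 17927 = 17782802, q_4 = 45·19687 + 894 = 886809 → 17782802/886809
APPEND 16: p_5 = 16·17782802 + 394775 = 284919607, q_5 = 16·886809 + 19687 = 14208631 → 284919607/14208631
APPEND 48: p_6 = 48·284919607 + 17782802 = 13693923938, q_6 = 48·14208631 + 886809 = 682901097 → 13693923938/682901097
APPEND 47: p_7 = 47·13693923938 + 284919607 = 643899344693, q_7 = 47·682901097 + 14208631 = 32110560190 → 643899344693/32110560190
APPEND 31: p_8 = 31·643899344693 + 13693923938 = 19974573609421, q_8 = 31·32110560190 + 682901097 = 996110266987 → 19974573609421/996110266987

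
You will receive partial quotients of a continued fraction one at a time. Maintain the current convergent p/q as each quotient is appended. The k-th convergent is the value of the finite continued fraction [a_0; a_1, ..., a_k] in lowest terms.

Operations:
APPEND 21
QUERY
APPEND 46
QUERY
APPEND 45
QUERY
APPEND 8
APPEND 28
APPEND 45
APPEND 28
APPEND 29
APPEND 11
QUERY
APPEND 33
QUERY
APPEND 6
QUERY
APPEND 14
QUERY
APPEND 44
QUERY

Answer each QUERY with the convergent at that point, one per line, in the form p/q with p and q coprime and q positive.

21/1
967/46
43536/2071
3971641610745/188930305139
131424104557964/6251821944251
792516268958529/37699861970645
11226651869977370/534049889533281
494765198547962809/23535895001435009

APPEND 21: p_0 = 21·1 + 0 = 21, q_0 = 21·0 + 1 = 1 → 21/1
APPEND 46: p_1 = 46·21 + 1 = 967, q_1 = 46·1 + 0 = 46 → 967/46
APPEND 45: p_2 = 45·967 + 21 = 43536, q_2 = 45·46 + 1 = 2071 → 43536/2071
APPEND 8: p_3 = 8·43536 + 967 = 349255, q_3 = 8·2071 + 46 = 16614 → 349255/16614
APPEND 28: p_4 = 28·349255 + 43536 = 9822676, q_4 = 28·16614 + 2071 = 467263 → 9822676/467263
APPEND 45: p_5 = 45·9822676 + 349255 = 442369675, q_5 = 45·467263 + 16614 = 21043449 → 442369675/21043449
APPEND 28: p_6 = 28·442369675 + 9822676 = 12396173576, q_6 = 28·21043449 + 467263 = 589683835 → 12396173576/589683835
APPEND 29: p_7 = 29·12396173576 + 442369675 = 359931403379, q_7 = 29·589683835 + 21043449 = 17121874664 → 359931403379/17121874664
APPEND 11: p_8 = 11·359931403379 + 12396173576 = 3971641610745, q_8 = 11·17121874664 + 589683835 = 188930305139 → 3971641610745/188930305139
APPEND 33: p_9 = 33·3971641610745 + 359931403379 = 131424104557964, q_9 = 33·188930305139 + 17121874664 = 6251821944251 → 131424104557964/6251821944251
APPEND 6: p_10 = 6·131424104557964 + 3971641610745 = 792516268958529, q_10 = 6·6251821944251 + 188930305139 = 37699861970645 → 792516268958529/37699861970645
APPEND 14: p_11 = 14·792516268958529 + 131424104557964 = 11226651869977370, q_11 = 14·37699861970645 + 6251821944251 = 534049889533281 → 11226651869977370/534049889533281
APPEND 44: p_12 = 44·11226651869977370 + 792516268958529 = 494765198547962809, q_12 = 44·534049889533281 + 37699861970645 = 23535895001435009 → 494765198547962809/23535895001435009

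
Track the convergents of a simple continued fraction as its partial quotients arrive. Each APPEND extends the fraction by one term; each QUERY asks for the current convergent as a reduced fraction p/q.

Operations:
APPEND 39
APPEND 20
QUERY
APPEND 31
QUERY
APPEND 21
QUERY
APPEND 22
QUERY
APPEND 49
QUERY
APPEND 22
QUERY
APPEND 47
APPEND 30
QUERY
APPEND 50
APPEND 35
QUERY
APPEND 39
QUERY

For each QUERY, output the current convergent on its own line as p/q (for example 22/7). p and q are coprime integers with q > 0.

781/20
24250/621
510031/13061
11244932/287963
551511699/14123248
12144502310/310999419
17152438110380/439243877649
30053916140484795/769628118121334
1172960922727546274/30037473431710417

APPEND 39: p_0 = 39·1 + 0 = 39, q_0 = 39·0 + 1 = 1 → 39/1
APPEND 20: p_1 = 20·39 + 1 = 781, q_1 = 20·1 + 0 = 20 → 781/20
APPEND 31: p_2 = 31·781 + 39 = 24250, q_2 = 31·20 + 1 = 621 → 24250/621
APPEND 21: p_3 = 21·24250 + 781 = 510031, q_3 = 21·621 + 20 = 13061 → 510031/13061
APPEND 22: p_4 = 22·510031 + 24250 = 11244932, q_4 = 22·13061 + 621 = 287963 → 11244932/287963
APPEND 49: p_5 = 49·11244932 + 510031 = 551511699, q_5 = 49·287963 + 13061 = 14123248 → 551511699/14123248
APPEND 22: p_6 = 22·551511699 + 11244932 = 12144502310, q_6 = 22·14123248 + 287963 = 310999419 → 12144502310/310999419
APPEND 47: p_7 = 47·12144502310 + 551511699 = 571343120269, q_7 = 47·310999419 + 14123248 = 14631095941 → 571343120269/14631095941
APPEND 30: p_8 = 30·571343120269 + 12144502310 = 17152438110380, q_8 = 30·14631095941 + 310999419 = 439243877649 → 17152438110380/439243877649
APPEND 50: p_9 = 50·17152438110380 + 571343120269 = 858193248639269, q_9 = 50·439243877649 + 14631095941 = 21976824978391 → 858193248639269/21976824978391
APPEND 35: p_10 = 35·858193248639269 + 17152438110380 = 30053916140484795, q_10 = 35·21976824978391 + 439243877649 = 769628118121334 → 30053916140484795/769628118121334
APPEND 39: p_11 = 39·30053916140484795 + 858193248639269 = 1172960922727546274, q_11 = 39·769628118121334 + 21976824978391 = 30037473431710417 → 1172960922727546274/30037473431710417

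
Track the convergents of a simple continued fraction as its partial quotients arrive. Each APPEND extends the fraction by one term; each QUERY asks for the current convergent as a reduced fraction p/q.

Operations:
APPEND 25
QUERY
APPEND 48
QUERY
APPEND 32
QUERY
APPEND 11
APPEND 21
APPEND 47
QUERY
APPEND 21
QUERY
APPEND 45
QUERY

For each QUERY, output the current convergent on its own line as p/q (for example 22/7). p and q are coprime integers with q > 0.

25/1
1201/48
38457/1537
420944743/16823779
8848786848/353656951
398616352903/15931386574

APPEND 25: p_0 = 25·1 + 0 = 25, q_0 = 25·0 + 1 = 1 → 25/1
APPEND 48: p_1 = 48·25 + 1 = 1201, q_1 = 48·1 + 0 = 48 → 1201/48
APPEND 32: p_2 = 32·1201 + 25 = 38457, q_2 = 32·48 + 1 = 1537 → 38457/1537
APPEND 11: p_3 = 11·38457 + 1201 = 424228, q_3 = 11·1537 + 48 = 16955 → 424228/16955
APPEND 21: p_4 = 21·424228 + 38457 = 8947245, q_4 = 21·16955 + 1537 = 357592 → 8947245/357592
APPEND 47: p_5 = 47·8947245 + 424228 = 420944743, q_5 = 47·357592 + 16955 = 16823779 → 420944743/16823779
APPEND 21: p_6 = 21·420944743 + 8947245 = 8848786848, q_6 = 21·16823779 + 357592 = 353656951 → 8848786848/353656951
APPEND 45: p_7 = 45·8848786848 + 420944743 = 398616352903, q_7 = 45·353656951 + 16823779 = 15931386574 → 398616352903/15931386574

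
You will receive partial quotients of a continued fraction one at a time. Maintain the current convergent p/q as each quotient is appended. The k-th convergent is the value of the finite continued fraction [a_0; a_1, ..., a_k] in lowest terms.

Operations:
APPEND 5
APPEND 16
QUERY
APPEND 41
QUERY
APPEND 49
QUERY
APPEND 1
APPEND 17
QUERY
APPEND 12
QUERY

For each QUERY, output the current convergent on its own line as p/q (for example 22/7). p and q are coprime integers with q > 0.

APPEND 5: p_0 = 5·1 + 0 = 5, q_0 = 5·0 + 1 = 1 → 5/1
APPEND 16: p_1 = 16·5 + 1 = 81, q_1 = 16·1 + 0 = 16 → 81/16
APPEND 41: p_2 = 41·81 + 5 = 3326, q_2 = 41·16 + 1 = 657 → 3326/657
APPEND 49: p_3 = 49·3326 + 81 = 163055, q_3 = 49·657 + 16 = 32209 → 163055/32209
APPEND 1: p_4 = 1·163055 + 3326 = 166381, q_4 = 1·32209 + 657 = 32866 → 166381/32866
APPEND 17: p_5 = 17·166381 + 163055 = 2991532, q_5 = 17·32866 + 32209 = 590931 → 2991532/590931
APPEND 12: p_6 = 12·2991532 + 166381 = 36064765, q_6 = 12·590931 + 32866 = 7124038 → 36064765/7124038

81/16
3326/657
163055/32209
2991532/590931
36064765/7124038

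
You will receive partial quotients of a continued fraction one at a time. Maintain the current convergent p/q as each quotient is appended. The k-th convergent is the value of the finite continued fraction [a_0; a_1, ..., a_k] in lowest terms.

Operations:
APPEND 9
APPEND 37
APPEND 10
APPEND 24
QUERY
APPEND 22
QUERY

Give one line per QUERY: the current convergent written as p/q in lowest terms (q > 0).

APPEND 9: p_0 = 9·1 + 0 = 9, q_0 = 9·0 + 1 = 1 → 9/1
APPEND 37: p_1 = 37·9 + 1 = 334, q_1 = 37·1 + 0 = 37 → 334/37
APPEND 10: p_2 = 10·334 + 9 = 3349, q_2 = 10·37 + 1 = 371 → 3349/371
APPEND 24: p_3 = 24·3349 + 334 = 80710, q_3 = 24·371 + 37 = 8941 → 80710/8941
APPEND 22: p_4 = 22·80710 + 3349 = 1778969, q_4 = 22·8941 + 371 = 197073 → 1778969/197073

80710/8941
1778969/197073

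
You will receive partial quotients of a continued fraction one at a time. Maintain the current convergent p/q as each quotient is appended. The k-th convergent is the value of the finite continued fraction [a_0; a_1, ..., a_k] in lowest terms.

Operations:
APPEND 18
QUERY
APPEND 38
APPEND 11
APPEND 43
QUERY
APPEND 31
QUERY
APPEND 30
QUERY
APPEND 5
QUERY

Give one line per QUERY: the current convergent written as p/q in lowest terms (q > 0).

APPEND 18: p_0 = 18·1 + 0 = 18, q_0 = 18·0 + 1 = 1 → 18/1
APPEND 38: p_1 = 38·18 + 1 = 685, q_1 = 38·1 + 0 = 38 → 685/38
APPEND 11: p_2 = 11·685 + 18 = 7553, q_2 = 11·38 + 1 = 419 → 7553/419
APPEND 43: p_3 = 43·7553 + 685 = 325464, q_3 = 43·419 + 38 = 18055 → 325464/18055
APPEND 31: p_4 = 31·325464 + 7553 = 10096937, q_4 = 31·18055 + 419 = 560124 → 10096937/560124
APPEND 30: p_5 = 30·10096937 + 325464 = 303233574, q_5 = 30·560124 + 18055 = 16821775 → 303233574/16821775
APPEND 5: p_6 = 5·303233574 + 10096937 = 1526264807, q_6 = 5·16821775 + 560124 = 84668999 → 1526264807/84668999

18/1
325464/18055
10096937/560124
303233574/16821775
1526264807/84668999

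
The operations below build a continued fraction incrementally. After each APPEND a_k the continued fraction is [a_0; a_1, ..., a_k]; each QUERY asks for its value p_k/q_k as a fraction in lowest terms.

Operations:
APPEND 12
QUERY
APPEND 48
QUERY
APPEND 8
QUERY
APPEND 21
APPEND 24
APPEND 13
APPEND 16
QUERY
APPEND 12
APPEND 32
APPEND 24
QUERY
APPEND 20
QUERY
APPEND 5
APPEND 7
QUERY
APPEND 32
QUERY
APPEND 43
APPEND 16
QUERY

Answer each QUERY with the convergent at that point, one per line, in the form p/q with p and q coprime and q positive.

12/1
577/48
4628/385
492920732/41005721
4584080620785/381346368238
91872368037008/7642796187633
3339493813677783/277810087332454
107327747958494881/8928518121944931
74002250244421817537/6156193947417376723

APPEND 12: p_0 = 12·1 + 0 = 12, q_0 = 12·0 + 1 = 1 → 12/1
APPEND 48: p_1 = 48·12 + 1 = 577, q_1 = 48·1 + 0 = 48 → 577/48
APPEND 8: p_2 = 8·577 + 12 = 4628, q_2 = 8·48 + 1 = 385 → 4628/385
APPEND 21: p_3 = 21·4628 + 577 = 97765, q_3 = 21·385 + 48 = 8133 → 97765/8133
APPEND 24: p_4 = 24·97765 + 4628 = 2350988, q_4 = 24·8133 + 385 = 195577 → 2350988/195577
APPEND 13: p_5 = 13·2350988 + 97765 = 30660609, q_5 = 13·195577 + 8133 = 2550634 → 30660609/2550634
APPEND 16: p_6 = 16·30660609 + 2350988 = 492920732, q_6 = 16·2550634 + 195577 = 41005721 → 492920732/41005721
APPEND 12: p_7 = 12·492920732 + 30660609 = 5945709393, q_7 = 12·41005721 + 2550634 = 494619286 → 5945709393/494619286
APPEND 32: p_8 = 32·5945709393 + 492920732 = 190755621308, q_8 = 32·494619286 + 41005721 = 15868822873 → 190755621308/15868822873
APPEND 24: p_9 = 24·190755621308 + 5945709393 = 4584080620785, q_9 = 24·15868822873 + 494619286 = 381346368238 → 4584080620785/381346368238
APPEND 20: p_10 = 20·4584080620785 + 190755621308 = 91872368037008, q_10 = 20·381346368238 + 15868822873 = 7642796187633 → 91872368037008/7642796187633
APPEND 5: p_11 = 5·91872368037008 + 4584080620785 = 463945920805825, q_11 = 5·7642796187633 + 381346368238 = 38595327306403 → 463945920805825/38595327306403
APPEND 7: p_12 = 7·463945920805825 + 91872368037008 = 3339493813677783, q_12 = 7·38595327306403 + 7642796187633 = 277810087332454 → 3339493813677783/277810087332454
APPEND 32: p_13 = 32·3339493813677783 + 463945920805825 = 107327747958494881, q_13 = 32·277810087332454 + 38595327306403 = 8928518121944931 → 107327747958494881/8928518121944931
APPEND 43: p_14 = 43·107327747958494881 + 3339493813677783 = 4618432656028957666, q_14 = 43·8928518121944931 + 277810087332454 = 384204089330964487 → 4618432656028957666/384204089330964487
APPEND 16: p_15 = 16·4618432656028957666 + 107327747958494881 = 74002250244421817537, q_15 = 16·384204089330964487 + 8928518121944931 = 6156193947417376723 → 74002250244421817537/6156193947417376723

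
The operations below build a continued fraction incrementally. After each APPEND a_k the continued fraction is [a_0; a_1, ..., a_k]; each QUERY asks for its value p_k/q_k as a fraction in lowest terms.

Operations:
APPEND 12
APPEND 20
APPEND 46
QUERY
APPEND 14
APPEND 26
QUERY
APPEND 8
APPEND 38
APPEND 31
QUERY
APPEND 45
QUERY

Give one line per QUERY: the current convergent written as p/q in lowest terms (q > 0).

11098/921
4057036/336685
38575199395/3201275761
1737127282049/144160588902

APPEND 12: p_0 = 12·1 + 0 = 12, q_0 = 12·0 + 1 = 1 → 12/1
APPEND 20: p_1 = 20·12 + 1 = 241, q_1 = 20·1 + 0 = 20 → 241/20
APPEND 46: p_2 = 46·241 + 12 = 11098, q_2 = 46·20 + 1 = 921 → 11098/921
APPEND 14: p_3 = 14·11098 + 241 = 155613, q_3 = 14·921 + 20 = 12914 → 155613/12914
APPEND 26: p_4 = 26·155613 + 11098 = 4057036, q_4 = 26·12914 + 921 = 336685 → 4057036/336685
APPEND 8: p_5 = 8·4057036 + 155613 = 32611901, q_5 = 8·336685 + 12914 = 2706394 → 32611901/2706394
APPEND 38: p_6 = 38·32611901 + 4057036 = 1243309274, q_6 = 38·2706394 + 336685 = 103179657 → 1243309274/103179657
APPEND 31: p_7 = 31·1243309274 + 32611901 = 38575199395, q_7 = 31·103179657 + 2706394 = 3201275761 → 38575199395/3201275761
APPEND 45: p_8 = 45·38575199395 + 1243309274 = 1737127282049, q_8 = 45·3201275761 + 103179657 = 144160588902 → 1737127282049/144160588902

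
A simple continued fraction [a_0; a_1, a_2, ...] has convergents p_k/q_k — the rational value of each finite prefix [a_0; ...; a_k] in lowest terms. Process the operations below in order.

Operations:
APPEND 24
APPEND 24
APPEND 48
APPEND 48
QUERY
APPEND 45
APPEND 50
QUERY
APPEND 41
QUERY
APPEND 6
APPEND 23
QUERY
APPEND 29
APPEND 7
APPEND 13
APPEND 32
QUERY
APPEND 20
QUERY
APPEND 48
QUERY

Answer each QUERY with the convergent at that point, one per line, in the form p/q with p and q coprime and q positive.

1331137/55368
2997775387/124691018
122968719752/5114824451
17161600879429/713828492103
1478015159814472233/61477326051813112
29606381602775832517/1231463130078260991
1422584332093054433049/59171707569808340680

APPEND 24: p_0 = 24·1 + 0 = 24, q_0 = 24·0 + 1 = 1 → 24/1
APPEND 24: p_1 = 24·24 + 1 = 577, q_1 = 24·1 + 0 = 24 → 577/24
APPEND 48: p_2 = 48·577 + 24 = 27720, q_2 = 48·24 + 1 = 1153 → 27720/1153
APPEND 48: p_3 = 48·27720 + 577 = 1331137, q_3 = 48·1153 + 24 = 55368 → 1331137/55368
APPEND 45: p_4 = 45·1331137 + 27720 = 59928885, q_4 = 45·55368 + 1153 = 2492713 → 59928885/2492713
APPEND 50: p_5 = 50·59928885 + 1331137 = 2997775387, q_5 = 50·2492713 + 55368 = 124691018 → 2997775387/124691018
APPEND 41: p_6 = 41·2997775387 + 59928885 = 122968719752, q_6 = 41·124691018 + 2492713 = 5114824451 → 122968719752/5114824451
APPEND 6: p_7 = 6·122968719752 + 2997775387 = 740810093899, q_7 = 6·5114824451 + 124691018 = 30813637724 → 740810093899/30813637724
APPEND 23: p_8 = 23·740810093899 + 122968719752 = 17161600879429, q_8 = 23·30813637724 + 5114824451 = 713828492103 → 17161600879429/713828492103
APPEND 29: p_9 = 29·17161600879429 + 740810093899 = 498427235597340, q_9 = 29·713828492103 + 30813637724 = 20731839908711 → 498427235597340/20731839908711
APPEND 7: p_10 = 7·498427235597340 + 17161600879429 = 3506152250060809, q_10 = 7·20731839908711 + 713828492103 = 145836707853080 → 3506152250060809/145836707853080
APPEND 13: p_11 = 13·3506152250060809 + 498427235597340 = 46078406486387857, q_11 = 13·145836707853080 + 20731839908711 = 1916609041998751 → 46078406486387857/1916609041998751
APPEND 32: p_12 = 32·46078406486387857 + 3506152250060809 = 1478015159814472233, q_12 = 32·1916609041998751 + 145836707853080 = 61477326051813112 → 1478015159814472233/61477326051813112
APPEND 20: p_13 = 20·1478015159814472233 + 46078406486387857 = 29606381602775832517, q_13 = 20·61477326051813112 + 1916609041998751 = 1231463130078260991 → 29606381602775832517/1231463130078260991
APPEND 48: p_14 = 48·29606381602775832517 + 1478015159814472233 = 1422584332093054433049, q_14 = 48·1231463130078260991 + 61477326051813112 = 59171707569808340680 → 1422584332093054433049/59171707569808340680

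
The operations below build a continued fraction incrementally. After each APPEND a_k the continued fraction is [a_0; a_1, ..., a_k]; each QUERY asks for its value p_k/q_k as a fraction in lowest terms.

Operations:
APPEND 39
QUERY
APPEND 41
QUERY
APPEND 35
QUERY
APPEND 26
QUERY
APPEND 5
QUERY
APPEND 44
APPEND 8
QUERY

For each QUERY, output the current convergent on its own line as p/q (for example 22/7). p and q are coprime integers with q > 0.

39/1
1600/41
56039/1436
1458614/37377
7349109/188321
2605904389/66776329

APPEND 39: p_0 = 39·1 + 0 = 39, q_0 = 39·0 + 1 = 1 → 39/1
APPEND 41: p_1 = 41·39 + 1 = 1600, q_1 = 41·1 + 0 = 41 → 1600/41
APPEND 35: p_2 = 35·1600 + 39 = 56039, q_2 = 35·41 + 1 = 1436 → 56039/1436
APPEND 26: p_3 = 26·56039 + 1600 = 1458614, q_3 = 26·1436 + 41 = 37377 → 1458614/37377
APPEND 5: p_4 = 5·1458614 + 56039 = 7349109, q_4 = 5·37377 + 1436 = 188321 → 7349109/188321
APPEND 44: p_5 = 44·7349109 + 1458614 = 324819410, q_5 = 44·188321 + 37377 = 8323501 → 324819410/8323501
APPEND 8: p_6 = 8·324819410 + 7349109 = 2605904389, q_6 = 8·8323501 + 188321 = 66776329 → 2605904389/66776329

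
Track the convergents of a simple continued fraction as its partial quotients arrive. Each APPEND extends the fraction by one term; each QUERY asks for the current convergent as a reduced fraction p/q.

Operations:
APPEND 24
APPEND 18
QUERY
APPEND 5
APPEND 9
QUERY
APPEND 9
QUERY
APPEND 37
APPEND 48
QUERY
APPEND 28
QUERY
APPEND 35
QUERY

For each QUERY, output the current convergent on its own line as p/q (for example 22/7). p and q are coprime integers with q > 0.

433/18
20134/837
183395/7624
326859347/13588024
9158867465/380747597
320887220622/13339753919

APPEND 24: p_0 = 24·1 + 0 = 24, q_0 = 24·0 + 1 = 1 → 24/1
APPEND 18: p_1 = 18·24 + 1 = 433, q_1 = 18·1 + 0 = 18 → 433/18
APPEND 5: p_2 = 5·433 + 24 = 2189, q_2 = 5·18 + 1 = 91 → 2189/91
APPEND 9: p_3 = 9·2189 + 433 = 20134, q_3 = 9·91 + 18 = 837 → 20134/837
APPEND 9: p_4 = 9·20134 + 2189 = 183395, q_4 = 9·837 + 91 = 7624 → 183395/7624
APPEND 37: p_5 = 37·183395 + 20134 = 6805749, q_5 = 37·7624 + 837 = 282925 → 6805749/282925
APPEND 48: p_6 = 48·6805749 + 183395 = 326859347, q_6 = 48·282925 + 7624 = 13588024 → 326859347/13588024
APPEND 28: p_7 = 28·326859347 + 6805749 = 9158867465, q_7 = 28·13588024 + 282925 = 380747597 → 9158867465/380747597
APPEND 35: p_8 = 35·9158867465 + 326859347 = 320887220622, q_8 = 35·380747597 + 13588024 = 13339753919 → 320887220622/13339753919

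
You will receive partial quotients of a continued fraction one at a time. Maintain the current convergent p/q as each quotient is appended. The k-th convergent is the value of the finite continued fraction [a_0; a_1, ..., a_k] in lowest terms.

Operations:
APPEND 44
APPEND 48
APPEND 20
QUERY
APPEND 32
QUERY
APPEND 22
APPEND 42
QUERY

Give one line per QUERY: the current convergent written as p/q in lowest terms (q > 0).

42304/961
1355841/30800
1255929693/28530362

APPEND 44: p_0 = 44·1 + 0 = 44, q_0 = 44·0 + 1 = 1 → 44/1
APPEND 48: p_1 = 48·44 + 1 = 2113, q_1 = 48·1 + 0 = 48 → 2113/48
APPEND 20: p_2 = 20·2113 + 44 = 42304, q_2 = 20·48 + 1 = 961 → 42304/961
APPEND 32: p_3 = 32·42304 + 2113 = 1355841, q_3 = 32·961 + 48 = 30800 → 1355841/30800
APPEND 22: p_4 = 22·1355841 + 42304 = 29870806, q_4 = 22·30800 + 961 = 678561 → 29870806/678561
APPEND 42: p_5 = 42·29870806 + 1355841 = 1255929693, q_5 = 42·678561 + 30800 = 28530362 → 1255929693/28530362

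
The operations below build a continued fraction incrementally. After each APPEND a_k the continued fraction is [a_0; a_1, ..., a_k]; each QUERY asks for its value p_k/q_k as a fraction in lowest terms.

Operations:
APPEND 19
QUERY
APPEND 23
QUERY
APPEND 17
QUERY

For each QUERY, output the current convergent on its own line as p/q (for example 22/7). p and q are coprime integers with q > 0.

APPEND 19: p_0 = 19·1 + 0 = 19, q_0 = 19·0 + 1 = 1 → 19/1
APPEND 23: p_1 = 23·19 + 1 = 438, q_1 = 23·1 + 0 = 23 → 438/23
APPEND 17: p_2 = 17·438 + 19 = 7465, q_2 = 17·23 + 1 = 392 → 7465/392

19/1
438/23
7465/392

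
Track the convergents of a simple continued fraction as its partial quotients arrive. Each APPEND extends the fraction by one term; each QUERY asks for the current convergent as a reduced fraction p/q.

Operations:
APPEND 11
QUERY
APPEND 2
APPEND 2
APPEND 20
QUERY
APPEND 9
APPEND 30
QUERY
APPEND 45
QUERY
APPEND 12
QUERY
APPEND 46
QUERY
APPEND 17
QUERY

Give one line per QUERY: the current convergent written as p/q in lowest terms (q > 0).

11/1
1163/102
316883/27792
14270259/1251563
171559991/15046548
7906029845/693392771
134574067356/11802723655

APPEND 11: p_0 = 11·1 + 0 = 11, q_0 = 11·0 + 1 = 1 → 11/1
APPEND 2: p_1 = 2·11 + 1 = 23, q_1 = 2·1 + 0 = 2 → 23/2
APPEND 2: p_2 = 2·23 + 11 = 57, q_2 = 2·2 + 1 = 5 → 57/5
APPEND 20: p_3 = 20·57 + 23 = 1163, q_3 = 20·5 + 2 = 102 → 1163/102
APPEND 9: p_4 = 9·1163 + 57 = 10524, q_4 = 9·102 + 5 = 923 → 10524/923
APPEND 30: p_5 = 30·10524 + 1163 = 316883, q_5 = 30·923 + 102 = 27792 → 316883/27792
APPEND 45: p_6 = 45·316883 + 10524 = 14270259, q_6 = 45·27792 + 923 = 1251563 → 14270259/1251563
APPEND 12: p_7 = 12·14270259 + 316883 = 171559991, q_7 = 12·1251563 + 27792 = 15046548 → 171559991/15046548
APPEND 46: p_8 = 46·171559991 + 14270259 = 7906029845, q_8 = 46·15046548 + 1251563 = 693392771 → 7906029845/693392771
APPEND 17: p_9 = 17·7906029845 + 171559991 = 134574067356, q_9 = 17·693392771 + 15046548 = 11802723655 → 134574067356/11802723655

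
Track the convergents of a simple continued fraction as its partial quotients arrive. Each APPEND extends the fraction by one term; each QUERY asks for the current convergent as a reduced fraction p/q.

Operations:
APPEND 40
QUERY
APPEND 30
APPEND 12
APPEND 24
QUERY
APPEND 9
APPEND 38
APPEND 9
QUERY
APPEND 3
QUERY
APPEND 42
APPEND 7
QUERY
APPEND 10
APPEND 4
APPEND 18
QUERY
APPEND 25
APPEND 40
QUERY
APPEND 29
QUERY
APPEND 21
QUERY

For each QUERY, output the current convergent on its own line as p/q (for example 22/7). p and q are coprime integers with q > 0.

40/1
348049/8694
1082516740/27040447
3367480203/84117101
1000984277065/25003827924
759139957269038/18962740271449
761563514110336198/19023278882906049
22104362018553576421/552150195507841286
464953165903735441039/11614177384547573055

APPEND 40: p_0 = 40·1 + 0 = 40, q_0 = 40·0 + 1 = 1 → 40/1
APPEND 30: p_1 = 30·40 + 1 = 1201, q_1 = 30·1 + 0 = 30 → 1201/30
APPEND 12: p_2 = 12·1201 + 40 = 14452, q_2 = 12·30 + 1 = 361 → 14452/361
APPEND 24: p_3 = 24·14452 + 1201 = 348049, q_3 = 24·361 + 30 = 8694 → 348049/8694
APPEND 9: p_4 = 9·348049 + 14452 = 3146893, q_4 = 9·8694 + 361 = 78607 → 3146893/78607
APPEND 38: p_5 = 38·3146893 + 348049 = 119929983, q_5 = 38·78607 + 8694 = 2995760 → 119929983/2995760
APPEND 9: p_6 = 9·119929983 + 3146893 = 1082516740, q_6 = 9·2995760 + 78607 = 27040447 → 1082516740/27040447
APPEND 3: p_7 = 3·1082516740 + 119929983 = 3367480203, q_7 = 3·27040447 + 2995760 = 84117101 → 3367480203/84117101
APPEND 42: p_8 = 42·3367480203 + 1082516740 = 142516685266, q_8 = 42·84117101 + 27040447 = 3559958689 → 142516685266/3559958689
APPEND 7: p_9 = 7·142516685266 + 3367480203 = 1000984277065, q_9 = 7·3559958689 + 84117101 = 25003827924 → 1000984277065/25003827924
APPEND 10: p_10 = 10·1000984277065 + 142516685266 = 10152359455916, q_10 = 10·25003827924 + 3559958689 = 253598237929 → 10152359455916/253598237929
APPEND 4: p_11 = 4·10152359455916 + 1000984277065 = 41610422100729, q_11 = 4·253598237929 + 25003827924 = 1039396779640 → 41610422100729/1039396779640
APPEND 18: p_12 = 18·41610422100729 + 10152359455916 = 759139957269038, q_12 = 18·1039396779640 + 253598237929 = 18962740271449 → 759139957269038/18962740271449
APPEND 25: p_13 = 25·759139957269038 + 41610422100729 = 19020109353826679, q_13 = 25·18962740271449 + 1039396779640 = 475107903565865 → 19020109353826679/475107903565865
APPEND 40: p_14 = 40·19020109353826679 + 759139957269038 = 761563514110336198, q_14 = 40·475107903565865 + 18962740271449 = 19023278882906049 → 761563514110336198/19023278882906049
APPEND 29: p_15 = 29·761563514110336198 + 19020109353826679 = 22104362018553576421, q_15 = 29·19023278882906049 + 475107903565865 = 552150195507841286 → 22104362018553576421/552150195507841286
APPEND 21: p_16 = 21·22104362018553576421 + 761563514110336198 = 464953165903735441039, q_16 = 21·552150195507841286 + 19023278882906049 = 11614177384547573055 → 464953165903735441039/11614177384547573055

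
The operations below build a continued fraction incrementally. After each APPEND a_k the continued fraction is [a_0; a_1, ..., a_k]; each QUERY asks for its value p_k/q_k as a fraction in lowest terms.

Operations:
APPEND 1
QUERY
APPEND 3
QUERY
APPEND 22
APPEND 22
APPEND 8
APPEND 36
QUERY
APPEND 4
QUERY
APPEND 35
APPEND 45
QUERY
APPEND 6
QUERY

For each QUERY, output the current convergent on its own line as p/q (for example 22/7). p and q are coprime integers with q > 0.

APPEND 1: p_0 = 1·1 + 0 = 1, q_0 = 1·0 + 1 = 1 → 1/1
APPEND 3: p_1 = 3·1 + 1 = 4, q_1 = 3·1 + 0 = 3 → 4/3
APPEND 22: p_2 = 22·4 + 1 = 89, q_2 = 22·3 + 1 = 67 → 89/67
APPEND 22: p_3 = 22·89 + 4 = 1962, q_3 = 22·67 + 3 = 1477 → 1962/1477
APPEND 8: p_4 = 8·1962 + 89 = 15785, q_4 = 8·1477 + 67 = 11883 → 15785/11883
APPEND 36: p_5 = 36·15785 + 1962 = 570222, q_5 = 36·11883 + 1477 = 429265 → 570222/429265
APPEND 4: p_6 = 4·570222 + 15785 = 2296673, q_6 = 4·429265 + 11883 = 1728943 → 2296673/1728943
APPEND 35: p_7 = 35·2296673 + 570222 = 80953777, q_7 = 35·1728943 + 429265 = 60942270 → 80953777/60942270
APPEND 45: p_8 = 45·80953777 + 2296673 = 3645216638, q_8 = 45·60942270 + 1728943 = 2744131093 → 3645216638/2744131093
APPEND 6: p_9 = 6·3645216638 + 80953777 = 21952253605, q_9 = 6·2744131093 + 60942270 = 16525728828 → 21952253605/16525728828

1/1
4/3
570222/429265
2296673/1728943
3645216638/2744131093
21952253605/16525728828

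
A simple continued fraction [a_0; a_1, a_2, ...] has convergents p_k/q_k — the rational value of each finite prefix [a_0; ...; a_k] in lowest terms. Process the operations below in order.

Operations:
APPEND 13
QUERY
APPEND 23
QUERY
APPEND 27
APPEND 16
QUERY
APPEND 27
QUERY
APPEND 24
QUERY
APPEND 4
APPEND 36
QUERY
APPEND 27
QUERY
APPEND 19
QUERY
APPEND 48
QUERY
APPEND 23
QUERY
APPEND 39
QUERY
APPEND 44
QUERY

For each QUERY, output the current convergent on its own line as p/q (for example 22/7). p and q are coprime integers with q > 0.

13/1
300/23
130108/9975
3521029/269947
84634804/6488703
12398803624/950580027
335109758093/25691885488
6379484207391/489096404299
306550351712861/23502319291840
7057037573603194/541042440116619
275531015722237427/21124157483839981
12130421729352049982/930003971729075783

APPEND 13: p_0 = 13·1 + 0 = 13, q_0 = 13·0 + 1 = 1 → 13/1
APPEND 23: p_1 = 23·13 + 1 = 300, q_1 = 23·1 + 0 = 23 → 300/23
APPEND 27: p_2 = 27·300 + 13 = 8113, q_2 = 27·23 + 1 = 622 → 8113/622
APPEND 16: p_3 = 16·8113 + 300 = 130108, q_3 = 16·622 + 23 = 9975 → 130108/9975
APPEND 27: p_4 = 27·130108 + 8113 = 3521029, q_4 = 27·9975 + 622 = 269947 → 3521029/269947
APPEND 24: p_5 = 24·3521029 + 130108 = 84634804, q_5 = 24·269947 + 9975 = 6488703 → 84634804/6488703
APPEND 4: p_6 = 4·84634804 + 3521029 = 342060245, q_6 = 4·6488703 + 269947 = 26224759 → 342060245/26224759
APPEND 36: p_7 = 36·342060245 + 84634804 = 12398803624, q_7 = 36·26224759 + 6488703 = 950580027 → 12398803624/950580027
APPEND 27: p_8 = 27·12398803624 + 342060245 = 335109758093, q_8 = 27·950580027 + 26224759 = 25691885488 → 335109758093/25691885488
APPEND 19: p_9 = 19·335109758093 + 12398803624 = 6379484207391, q_9 = 19·25691885488 + 950580027 = 489096404299 → 6379484207391/489096404299
APPEND 48: p_10 = 48·6379484207391 + 335109758093 = 306550351712861, q_10 = 48·489096404299 + 25691885488 = 23502319291840 → 306550351712861/23502319291840
APPEND 23: p_11 = 23·306550351712861 + 6379484207391 = 7057037573603194, q_11 = 23·23502319291840 + 489096404299 = 541042440116619 → 7057037573603194/541042440116619
APPEND 39: p_12 = 39·7057037573603194 + 306550351712861 = 275531015722237427, q_12 = 39·541042440116619 + 23502319291840 = 21124157483839981 → 275531015722237427/21124157483839981
APPEND 44: p_13 = 44·275531015722237427 + 7057037573603194 = 12130421729352049982, q_13 = 44·21124157483839981 + 541042440116619 = 930003971729075783 → 12130421729352049982/930003971729075783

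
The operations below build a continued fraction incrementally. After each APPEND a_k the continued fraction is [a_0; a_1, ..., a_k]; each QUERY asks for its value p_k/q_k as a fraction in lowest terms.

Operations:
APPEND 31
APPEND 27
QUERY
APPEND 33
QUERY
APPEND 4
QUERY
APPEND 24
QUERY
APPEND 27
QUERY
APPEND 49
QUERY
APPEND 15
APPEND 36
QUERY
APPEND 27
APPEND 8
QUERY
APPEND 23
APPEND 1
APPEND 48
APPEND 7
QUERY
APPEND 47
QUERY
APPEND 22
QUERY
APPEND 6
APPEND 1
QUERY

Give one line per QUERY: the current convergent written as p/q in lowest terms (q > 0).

APPEND 31: p_0 = 31·1 + 0 = 31, q_0 = 31·0 + 1 = 1 → 31/1
APPEND 27: p_1 = 27·31 + 1 = 838, q_1 = 27·1 + 0 = 27 → 838/27
APPEND 33: p_2 = 33·838 + 31 = 27685, q_2 = 33·27 + 1 = 892 → 27685/892
APPEND 4: p_3 = 4·27685 + 838 = 111578, q_3 = 4·892 + 27 = 3595 → 111578/3595
APPEND 24: p_4 = 24·111578 + 27685 = 2705557, q_4 = 24·3595 + 892 = 87172 → 2705557/87172
APPEND 27: p_5 = 27·2705557 + 111578 = 73161617, q_5 = 27·87172 + 3595 = 2357239 → 73161617/2357239
APPEND 49: p_6 = 49·73161617 + 2705557 = 3587624790, q_6 = 49·2357239 + 87172 = 115591883 → 3587624790/115591883
APPEND 15: p_7 = 15·3587624790 + 73161617 = 53887533467, q_7 = 15·115591883 + 2357239 = 1736235484 → 53887533467/1736235484
APPEND 36: p_8 = 36·53887533467 + 3587624790 = 1943538829602, q_8 = 36·1736235484 + 115591883 = 62620069307 → 1943538829602/62620069307
APPEND 27: p_9 = 27·1943538829602 + 53887533467 = 52529435932721, q_9 = 27·62620069307 + 1736235484 = 1692478106773 → 52529435932721/1692478106773
APPEND 8: p_10 = 8·52529435932721 + 1943538829602 = 422179026291370, q_10 = 8·1692478106773 + 62620069307 = 13602444923491 → 422179026291370/13602444923491
APPEND 23: p_11 = 23·422179026291370 + 52529435932721 = 9762647040634231, q_11 = 23·13602444923491 + 1692478106773 = 314548711347066 → 9762647040634231/314548711347066
APPEND 1: p_12 = 1·9762647040634231 + 422179026291370 = 10184826066925601, q_12 = 1·314548711347066 + 13602444923491 = 328151156270557 → 10184826066925601/328151156270557
APPEND 48: p_13 = 48·10184826066925601 + 9762647040634231 = 498634298253063079, q_13 = 48·328151156270557 + 314548711347066 = 16065804212333802 → 498634298253063079/16065804212333802
APPEND 7: p_14 = 7·498634298253063079 + 10184826066925601 = 3500624913838367154, q_14 = 7·16065804212333802 + 328151156270557 = 112788780642607171 → 3500624913838367154/112788780642607171
APPEND 47: p_15 = 47·3500624913838367154 + 498634298253063079 = 165028005248656319317, q_15 = 47·112788780642607171 + 16065804212333802 = 5317138494414870839 → 165028005248656319317/5317138494414870839
APPEND 22: p_16 = 22·165028005248656319317 + 3500624913838367154 = 3634116740384277392128, q_16 = 22·5317138494414870839 + 112788780642607171 = 117089835657769765629 → 3634116740384277392128/117089835657769765629
APPEND 6: p_17 = 6·3634116740384277392128 + 165028005248656319317 = 21969728447554320672085, q_17 = 6·117089835657769765629 + 5317138494414870839 = 707856152441033464613 → 21969728447554320672085/707856152441033464613
APPEND 1: p_18 = 1·21969728447554320672085 + 3634116740384277392128 = 25603845187938598064213, q_18 = 1·707856152441033464613 + 117089835657769765629 = 824945988098803230242 → 25603845187938598064213/824945988098803230242

838/27
27685/892
111578/3595
2705557/87172
73161617/2357239
3587624790/115591883
1943538829602/62620069307
422179026291370/13602444923491
3500624913838367154/112788780642607171
165028005248656319317/5317138494414870839
3634116740384277392128/117089835657769765629
25603845187938598064213/824945988098803230242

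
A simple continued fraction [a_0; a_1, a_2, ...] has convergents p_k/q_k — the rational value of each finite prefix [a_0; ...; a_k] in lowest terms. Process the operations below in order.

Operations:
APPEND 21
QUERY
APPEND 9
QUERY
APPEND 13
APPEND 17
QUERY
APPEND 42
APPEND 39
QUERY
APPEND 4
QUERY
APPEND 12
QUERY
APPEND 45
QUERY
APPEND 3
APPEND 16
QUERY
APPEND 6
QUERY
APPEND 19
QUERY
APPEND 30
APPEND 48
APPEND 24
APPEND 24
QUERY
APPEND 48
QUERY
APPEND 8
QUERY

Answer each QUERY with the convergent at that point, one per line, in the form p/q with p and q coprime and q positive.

APPEND 21: p_0 = 21·1 + 0 = 21, q_0 = 21·0 + 1 = 1 → 21/1
APPEND 9: p_1 = 9·21 + 1 = 190, q_1 = 9·1 + 0 = 9 → 190/9
APPEND 13: p_2 = 13·190 + 21 = 2491, q_2 = 13·9 + 1 = 118 → 2491/118
APPEND 17: p_3 = 17·2491 + 190 = 42537, q_3 = 17·118 + 9 = 2015 → 42537/2015
APPEND 42: p_4 = 42·42537 + 2491 = 1789045, q_4 = 42·2015 + 118 = 84748 → 1789045/84748
APPEND 39: p_5 = 39·1789045 + 42537 = 69815292, q_5 = 39·84748 + 2015 = 3307187 → 69815292/3307187
APPEND 4: p_6 = 4·69815292 + 1789045 = 281050213, q_6 = 4·3307187 + 84748 = 13313496 → 281050213/13313496
APPEND 12: p_7 = 12·281050213 + 69815292 = 3442417848, q_7 = 12·13313496 + 3307187 = 163069139 → 3442417848/163069139
APPEND 45: p_8 = 45·3442417848 + 281050213 = 155189853373, q_8 = 45·163069139 + 13313496 = 7351424751 → 155189853373/7351424751
APPEND 3: p_9 = 3·155189853373 + 3442417848 = 469011977967, q_9 = 3·7351424751 + 163069139 = 22217343392 → 469011977967/22217343392
APPEND 16: p_10 = 16·469011977967 + 155189853373 = 7659381500845, q_10 = 16·22217343392 + 7351424751 = 362828919023 → 7659381500845/362828919023
APPEND 6: p_11 = 6·7659381500845 + 469011977967 = 46425300983037, q_11 = 6·362828919023 + 22217343392 = 2199190857530 → 46425300983037/2199190857530
APPEND 19: p_12 = 19·46425300983037 + 7659381500845 = 889740100178548, q_12 = 19·2199190857530 + 362828919023 = 42147455212093 → 889740100178548/42147455212093
APPEND 30: p_13 = 30·889740100178548 + 46425300983037 = 26738628306339477, q_13 = 30·42147455212093 + 2199190857530 = 1266622847220320 → 26738628306339477/1266622847220320
APPEND 48: p_14 = 48·26738628306339477 + 889740100178548 = 1284343898804473444, q_14 = 48·1266622847220320 + 42147455212093 = 60840044121787453 → 1284343898804473444/60840044121787453
APPEND 24: p_15 = 24·1284343898804473444 + 26738628306339477 = 30850992199613702133, q_15 = 24·60840044121787453 + 1266622847220320 = 1461427681770119192 → 30850992199613702133/1461427681770119192
APPEND 24: p_16 = 24·30850992199613702133 + 1284343898804473444 = 741708156689533324636, q_16 = 24·1461427681770119192 + 60840044121787453 = 35135104406604648061 → 741708156689533324636/35135104406604648061
APPEND 48: p_17 = 48·741708156689533324636 + 30850992199613702133 = 35632842513297213284661, q_17 = 48·35135104406604648061 + 1461427681770119192 = 1687946439198793226120 → 35632842513297213284661/1687946439198793226120
APPEND 8: p_18 = 8·35632842513297213284661 + 741708156689533324636 = 285804448263067239601924, q_18 = 8·1687946439198793226120 + 35135104406604648061 = 13538706617996950457021 → 285804448263067239601924/13538706617996950457021

21/1
190/9
42537/2015
69815292/3307187
281050213/13313496
3442417848/163069139
155189853373/7351424751
7659381500845/362828919023
46425300983037/2199190857530
889740100178548/42147455212093
741708156689533324636/35135104406604648061
35632842513297213284661/1687946439198793226120
285804448263067239601924/13538706617996950457021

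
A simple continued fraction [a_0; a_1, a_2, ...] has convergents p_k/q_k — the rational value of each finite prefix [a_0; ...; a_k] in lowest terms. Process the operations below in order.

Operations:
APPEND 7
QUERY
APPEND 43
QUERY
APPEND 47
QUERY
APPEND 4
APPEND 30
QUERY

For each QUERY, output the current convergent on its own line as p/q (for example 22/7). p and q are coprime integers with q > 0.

7/1
302/43
14201/2022
1727381/245952

APPEND 7: p_0 = 7·1 + 0 = 7, q_0 = 7·0 + 1 = 1 → 7/1
APPEND 43: p_1 = 43·7 + 1 = 302, q_1 = 43·1 + 0 = 43 → 302/43
APPEND 47: p_2 = 47·302 + 7 = 14201, q_2 = 47·43 + 1 = 2022 → 14201/2022
APPEND 4: p_3 = 4·14201 + 302 = 57106, q_3 = 4·2022 + 43 = 8131 → 57106/8131
APPEND 30: p_4 = 30·57106 + 14201 = 1727381, q_4 = 30·8131 + 2022 = 245952 → 1727381/245952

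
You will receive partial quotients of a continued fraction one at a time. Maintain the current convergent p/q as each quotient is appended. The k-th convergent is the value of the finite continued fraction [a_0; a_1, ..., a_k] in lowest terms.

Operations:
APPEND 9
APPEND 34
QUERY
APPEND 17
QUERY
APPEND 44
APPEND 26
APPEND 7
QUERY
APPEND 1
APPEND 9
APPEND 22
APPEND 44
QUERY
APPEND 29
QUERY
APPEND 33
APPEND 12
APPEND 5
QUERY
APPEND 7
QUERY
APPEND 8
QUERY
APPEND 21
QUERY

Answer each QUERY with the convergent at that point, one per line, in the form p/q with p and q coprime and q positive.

307/34
5228/579
42188633/4672383
463201931752/51299524957
13443372523059/1488850924357
27156981069369934/3007630436374803
195441444800424985/21645102465892834
1590688539472769814/176168450163517475
33599900773728591079/3721182555899759809

APPEND 9: p_0 = 9·1 + 0 = 9, q_0 = 9·0 + 1 = 1 → 9/1
APPEND 34: p_1 = 34·9 + 1 = 307, q_1 = 34·1 + 0 = 34 → 307/34
APPEND 17: p_2 = 17·307 + 9 = 5228, q_2 = 17·34 + 1 = 579 → 5228/579
APPEND 44: p_3 = 44·5228 + 307 = 230339, q_3 = 44·579 + 34 = 25510 → 230339/25510
APPEND 26: p_4 = 26·230339 + 5228 = 5994042, q_4 = 26·25510 + 579 = 663839 → 5994042/663839
APPEND 7: p_5 = 7·5994042 + 230339 = 42188633, q_5 = 7·663839 + 25510 = 4672383 → 42188633/4672383
APPEND 1: p_6 = 1·42188633 + 5994042 = 48182675, q_6 = 1·4672383 + 663839 = 5336222 → 48182675/5336222
APPEND 9: p_7 = 9·48182675 + 42188633 = 475832708, q_7 = 9·5336222 + 4672383 = 52698381 → 475832708/52698381
APPEND 22: p_8 = 22·475832708 + 48182675 = 10516502251, q_8 = 22·52698381 + 5336222 = 1164700604 → 10516502251/1164700604
APPEND 44: p_9 = 44·10516502251 + 475832708 = 463201931752, q_9 = 44·1164700604 + 52698381 = 51299524957 → 463201931752/51299524957
APPEND 29: p_10 = 29·463201931752 + 10516502251 = 13443372523059, q_10 = 29·51299524957 + 1164700604 = 1488850924357 → 13443372523059/1488850924357
APPEND 33: p_11 = 33·13443372523059 + 463201931752 = 444094495192699, q_11 = 33·1488850924357 + 51299524957 = 49183380028738 → 444094495192699/49183380028738
APPEND 12: p_12 = 12·444094495192699 + 13443372523059 = 5342577314835447, q_12 = 12·49183380028738 + 1488850924357 = 591689411269213 → 5342577314835447/591689411269213
APPEND 5: p_13 = 5·5342577314835447 + 444094495192699 = 27156981069369934, q_13 = 5·591689411269213 + 49183380028738 = 3007630436374803 → 27156981069369934/3007630436374803
APPEND 7: p_14 = 7·27156981069369934 + 5342577314835447 = 195441444800424985, q_14 = 7·3007630436374803 + 591689411269213 = 21645102465892834 → 195441444800424985/21645102465892834
APPEND 8: p_15 = 8·195441444800424985 + 27156981069369934 = 1590688539472769814, q_15 = 8·21645102465892834 + 3007630436374803 = 176168450163517475 → 1590688539472769814/176168450163517475
APPEND 21: p_16 = 21·1590688539472769814 + 195441444800424985 = 33599900773728591079, q_16 = 21·176168450163517475 + 21645102465892834 = 3721182555899759809 → 33599900773728591079/3721182555899759809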